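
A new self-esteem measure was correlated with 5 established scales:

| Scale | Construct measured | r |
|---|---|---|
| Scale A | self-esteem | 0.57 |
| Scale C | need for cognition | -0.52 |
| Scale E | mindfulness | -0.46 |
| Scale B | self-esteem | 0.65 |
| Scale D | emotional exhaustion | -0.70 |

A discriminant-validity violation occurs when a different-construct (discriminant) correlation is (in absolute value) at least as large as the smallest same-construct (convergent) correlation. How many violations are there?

1

Convergent (same construct = self-esteem): Scale A, Scale B.
Smallest convergent = 0.57. Discriminant |r|: 0.52, 0.46, 0.70; count ≥ 0.57 → 1.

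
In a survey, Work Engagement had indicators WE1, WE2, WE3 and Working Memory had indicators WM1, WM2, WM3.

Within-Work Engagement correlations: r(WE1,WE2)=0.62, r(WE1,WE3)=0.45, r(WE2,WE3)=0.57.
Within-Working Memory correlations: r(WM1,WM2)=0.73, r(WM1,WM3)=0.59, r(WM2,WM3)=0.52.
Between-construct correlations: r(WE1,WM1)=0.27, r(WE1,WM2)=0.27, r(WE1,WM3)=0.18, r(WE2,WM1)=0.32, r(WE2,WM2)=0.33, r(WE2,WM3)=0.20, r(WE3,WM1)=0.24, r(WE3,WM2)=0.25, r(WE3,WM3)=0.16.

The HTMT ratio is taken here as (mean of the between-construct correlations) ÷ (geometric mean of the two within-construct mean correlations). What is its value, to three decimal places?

0.426

Between-construct mean = 2.22/9 = 0.2467.
Mean within-WE = 1.64/3 = 0.5467; mean within-WM = 1.84/3 = 0.6133.
Geometric mean = √(0.5467 × 0.6133) = 0.5790.
HTMT = 0.2467 / 0.5790 = 0.426.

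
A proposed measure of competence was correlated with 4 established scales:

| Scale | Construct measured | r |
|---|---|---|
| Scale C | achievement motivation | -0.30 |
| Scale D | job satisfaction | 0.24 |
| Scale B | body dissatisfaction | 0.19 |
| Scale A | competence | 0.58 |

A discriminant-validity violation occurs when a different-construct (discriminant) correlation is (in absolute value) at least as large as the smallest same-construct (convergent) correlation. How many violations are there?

0

Convergent (same construct = competence): Scale A.
Smallest convergent = 0.58. Discriminant |r|: 0.30, 0.24, 0.19; count ≥ 0.58 → 0.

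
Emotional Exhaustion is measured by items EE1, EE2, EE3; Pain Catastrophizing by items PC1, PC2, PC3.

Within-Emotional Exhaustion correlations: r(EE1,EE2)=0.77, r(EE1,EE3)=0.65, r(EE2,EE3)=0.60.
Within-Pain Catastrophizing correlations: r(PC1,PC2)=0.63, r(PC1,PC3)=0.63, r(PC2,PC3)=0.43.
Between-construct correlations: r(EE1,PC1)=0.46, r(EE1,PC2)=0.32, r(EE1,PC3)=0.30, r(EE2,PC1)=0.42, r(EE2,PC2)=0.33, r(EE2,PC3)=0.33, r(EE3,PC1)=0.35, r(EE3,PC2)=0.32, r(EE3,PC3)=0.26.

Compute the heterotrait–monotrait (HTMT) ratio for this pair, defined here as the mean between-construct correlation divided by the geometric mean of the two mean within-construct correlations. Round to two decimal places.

Mean between = 3.09/9 = 0.3433.
Mean within-EE = 2.02/3 = 0.6733; mean within-PC = 1.69/3 = 0.5633.
Geometric mean = √(0.6733 × 0.5633) = 0.6158.
HTMT = 0.3433 / 0.6158 = 0.56.

0.56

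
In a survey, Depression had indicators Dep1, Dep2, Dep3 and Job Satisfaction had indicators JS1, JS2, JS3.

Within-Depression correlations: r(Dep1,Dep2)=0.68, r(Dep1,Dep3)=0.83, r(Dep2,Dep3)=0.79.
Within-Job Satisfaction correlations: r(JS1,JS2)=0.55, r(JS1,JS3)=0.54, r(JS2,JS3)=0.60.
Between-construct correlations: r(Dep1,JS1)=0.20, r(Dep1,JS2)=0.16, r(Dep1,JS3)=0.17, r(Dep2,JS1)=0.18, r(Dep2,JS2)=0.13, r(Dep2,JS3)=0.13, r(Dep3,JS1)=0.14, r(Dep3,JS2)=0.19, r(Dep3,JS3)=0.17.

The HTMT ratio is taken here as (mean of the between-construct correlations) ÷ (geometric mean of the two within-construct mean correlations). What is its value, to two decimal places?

Mean between = 1.47/9 = 0.1633.
Mean within-Dep = 2.30/3 = 0.7667; mean within-JS = 1.69/3 = 0.5633.
Geometric mean = √(0.7667 × 0.5633) = 0.6572.
HTMT = 0.1633 / 0.6572 = 0.25.

0.25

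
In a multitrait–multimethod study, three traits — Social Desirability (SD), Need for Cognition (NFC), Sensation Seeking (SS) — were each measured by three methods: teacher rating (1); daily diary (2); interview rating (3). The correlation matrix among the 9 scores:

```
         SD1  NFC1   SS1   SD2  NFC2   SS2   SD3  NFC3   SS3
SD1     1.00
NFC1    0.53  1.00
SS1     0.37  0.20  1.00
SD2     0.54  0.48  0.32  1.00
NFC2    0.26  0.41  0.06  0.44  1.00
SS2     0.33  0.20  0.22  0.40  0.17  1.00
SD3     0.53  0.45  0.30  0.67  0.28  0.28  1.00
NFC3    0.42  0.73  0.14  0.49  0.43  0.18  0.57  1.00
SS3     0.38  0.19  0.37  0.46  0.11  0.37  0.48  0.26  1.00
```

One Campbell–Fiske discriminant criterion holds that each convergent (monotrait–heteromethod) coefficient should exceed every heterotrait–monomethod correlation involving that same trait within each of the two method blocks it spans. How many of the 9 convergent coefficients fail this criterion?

6

Each convergent coefficient versus the relevant comparison correlations:
SD (methods 1·2): 0.54 vs {0.53, 0.44, 0.37, 0.40} → pass.
SD (methods 1·3): 0.53 vs {0.53, 0.57, 0.37, 0.48} → fail.
SD (methods 2·3): 0.67 vs {0.44, 0.57, 0.40, 0.48} → pass.
NFC (methods 1·2): 0.41 vs {0.53, 0.44, 0.20, 0.17} → fail.
NFC (methods 1·3): 0.73 vs {0.53, 0.57, 0.20, 0.26} → pass.
NFC (methods 2·3): 0.43 vs {0.44, 0.57, 0.17, 0.26} → fail.
SS (methods 1·2): 0.22 vs {0.37, 0.40, 0.20, 0.17} → fail.
SS (methods 1·3): 0.37 vs {0.37, 0.48, 0.20, 0.26} → fail.
SS (methods 2·3): 0.37 vs {0.40, 0.48, 0.17, 0.26} → fail.
6 of 9 fail.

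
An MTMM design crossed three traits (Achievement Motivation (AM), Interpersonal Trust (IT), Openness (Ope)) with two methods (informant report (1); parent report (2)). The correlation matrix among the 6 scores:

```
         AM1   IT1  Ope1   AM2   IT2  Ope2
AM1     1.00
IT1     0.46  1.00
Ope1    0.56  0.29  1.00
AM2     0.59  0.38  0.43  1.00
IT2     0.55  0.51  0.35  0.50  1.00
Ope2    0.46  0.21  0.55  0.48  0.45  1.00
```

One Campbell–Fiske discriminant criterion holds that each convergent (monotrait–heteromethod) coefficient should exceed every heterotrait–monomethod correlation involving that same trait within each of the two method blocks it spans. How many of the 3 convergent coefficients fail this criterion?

Each convergent coefficient versus the relevant comparison correlations:
AM (methods 1·2): 0.59 vs {0.46, 0.50, 0.56, 0.48} → pass.
IT (methods 1·2): 0.51 vs {0.46, 0.50, 0.29, 0.45} → pass.
Ope (methods 1·2): 0.55 vs {0.56, 0.48, 0.29, 0.45} → fail.
1 of 3 fail.

1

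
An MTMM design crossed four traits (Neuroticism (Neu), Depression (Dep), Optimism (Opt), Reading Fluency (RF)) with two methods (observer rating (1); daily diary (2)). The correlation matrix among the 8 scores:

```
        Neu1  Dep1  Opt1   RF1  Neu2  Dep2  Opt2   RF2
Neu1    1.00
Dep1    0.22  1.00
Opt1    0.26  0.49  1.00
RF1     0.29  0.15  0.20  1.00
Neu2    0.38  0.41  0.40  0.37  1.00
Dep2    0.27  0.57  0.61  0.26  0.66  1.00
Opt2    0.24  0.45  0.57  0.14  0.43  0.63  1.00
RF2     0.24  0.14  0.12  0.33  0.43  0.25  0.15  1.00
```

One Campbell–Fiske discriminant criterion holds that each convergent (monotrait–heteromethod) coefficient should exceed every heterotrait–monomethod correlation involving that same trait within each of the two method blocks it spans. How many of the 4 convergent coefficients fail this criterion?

Each convergent coefficient versus the relevant comparison correlations:
Neu (methods 1·2): 0.38 vs {0.22, 0.66, 0.26, 0.43, 0.29, 0.43} → fail.
Dep (methods 1·2): 0.57 vs {0.22, 0.66, 0.49, 0.63, 0.15, 0.25} → fail.
Opt (methods 1·2): 0.57 vs {0.26, 0.43, 0.49, 0.63, 0.20, 0.15} → fail.
RF (methods 1·2): 0.33 vs {0.29, 0.43, 0.15, 0.25, 0.20, 0.15} → fail.
4 of 4 fail.

4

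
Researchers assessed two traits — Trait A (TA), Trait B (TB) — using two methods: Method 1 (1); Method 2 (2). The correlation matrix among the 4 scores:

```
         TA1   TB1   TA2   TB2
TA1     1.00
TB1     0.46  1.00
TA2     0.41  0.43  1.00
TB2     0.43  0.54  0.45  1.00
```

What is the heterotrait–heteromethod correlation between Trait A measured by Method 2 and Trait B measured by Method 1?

0.43

Different traits and methods: r(TA2, TB1) = 0.43.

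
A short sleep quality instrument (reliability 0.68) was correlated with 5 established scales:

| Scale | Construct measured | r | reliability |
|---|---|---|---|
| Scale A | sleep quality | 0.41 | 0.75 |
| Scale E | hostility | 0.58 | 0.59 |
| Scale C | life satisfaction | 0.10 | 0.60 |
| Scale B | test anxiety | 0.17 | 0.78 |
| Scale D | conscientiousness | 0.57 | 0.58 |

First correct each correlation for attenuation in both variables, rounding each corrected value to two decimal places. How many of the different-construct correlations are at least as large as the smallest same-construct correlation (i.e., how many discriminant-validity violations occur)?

Disattenuated r (r / √(r_scale · r_new)):
  Scale A (conv): 0.41 / √(0.75·0.68) = 0.57
  Scale E (disc): 0.58 / √(0.59·0.68) = 0.92
  Scale C (disc): 0.10 / √(0.60·0.68) = 0.16
  Scale B (disc): 0.17 / √(0.78·0.68) = 0.23
  Scale D (disc): 0.57 / √(0.58·0.68) = 0.91
Smallest convergent = 0.57. Discriminant values: 0.92, 0.16, 0.23, 0.91; count ≥ 0.57 → 2.

2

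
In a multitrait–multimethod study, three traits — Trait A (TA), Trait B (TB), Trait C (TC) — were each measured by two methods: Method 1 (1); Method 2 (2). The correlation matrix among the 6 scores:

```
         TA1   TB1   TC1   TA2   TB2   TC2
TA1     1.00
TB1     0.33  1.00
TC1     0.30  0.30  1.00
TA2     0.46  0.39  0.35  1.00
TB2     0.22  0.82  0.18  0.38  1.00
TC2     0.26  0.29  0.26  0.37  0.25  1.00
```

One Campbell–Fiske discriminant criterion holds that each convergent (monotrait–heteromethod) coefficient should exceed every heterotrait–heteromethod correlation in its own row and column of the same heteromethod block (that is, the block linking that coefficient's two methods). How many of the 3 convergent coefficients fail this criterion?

1

Each convergent coefficient versus the relevant comparison correlations:
TA (methods 1·2): 0.46 vs {0.22, 0.39, 0.26, 0.35} → pass.
TB (methods 1·2): 0.82 vs {0.39, 0.22, 0.29, 0.18} → pass.
TC (methods 1·2): 0.26 vs {0.35, 0.26, 0.18, 0.29} → fail.
1 of 3 fail.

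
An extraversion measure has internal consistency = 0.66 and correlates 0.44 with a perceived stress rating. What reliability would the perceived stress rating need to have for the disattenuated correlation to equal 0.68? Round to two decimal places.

0.63

r_true = r_obs / √(r_xx · r_yy) ⇒ 0.68 = 0.44 / √(0.66 · r_yy).
√(0.66 · r_yy) = 0.44 / 0.68 = 0.6471; 0.66 · r_yy = 0.4187; r_yy = 0.4187 / 0.66 ≈ 0.63.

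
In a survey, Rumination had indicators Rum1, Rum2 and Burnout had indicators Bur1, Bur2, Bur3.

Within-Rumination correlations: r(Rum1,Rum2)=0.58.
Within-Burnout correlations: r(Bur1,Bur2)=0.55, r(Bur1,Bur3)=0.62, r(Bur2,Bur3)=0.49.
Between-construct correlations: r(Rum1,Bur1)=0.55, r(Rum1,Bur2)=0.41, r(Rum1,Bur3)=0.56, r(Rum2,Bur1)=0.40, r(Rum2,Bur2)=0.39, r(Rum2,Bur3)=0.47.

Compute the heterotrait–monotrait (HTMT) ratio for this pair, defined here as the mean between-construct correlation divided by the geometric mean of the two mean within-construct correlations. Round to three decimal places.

Mean heterotrait r = 2.78/6 = 0.4633.
Mean within-Rum = 0.58/1 = 0.5800; mean within-Bur = 1.66/3 = 0.5533.
Geometric mean = √(0.5800 × 0.5533) = 0.5665.
HTMT = 0.4633 / 0.5665 = 0.818.

0.818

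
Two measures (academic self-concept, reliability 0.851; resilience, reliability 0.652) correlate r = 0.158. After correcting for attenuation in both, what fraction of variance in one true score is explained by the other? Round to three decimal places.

0.045

Disattenuated r = 0.158 / √(0.851 × 0.652) = 0.158 / 0.7449 = 0.2121.
Shared true-score variance = 0.2121² = 0.0450 ≈ 0.045.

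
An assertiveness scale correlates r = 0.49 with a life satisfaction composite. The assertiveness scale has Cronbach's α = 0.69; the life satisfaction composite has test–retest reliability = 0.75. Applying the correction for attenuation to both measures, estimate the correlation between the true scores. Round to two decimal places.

0.68

r_true = r_obs / √(r_xx · r_yy) = 0.49 / √(0.69 × 0.75) = 0.49 / √0.5175 = 0.49 / 0.7194 ≈ 0.68.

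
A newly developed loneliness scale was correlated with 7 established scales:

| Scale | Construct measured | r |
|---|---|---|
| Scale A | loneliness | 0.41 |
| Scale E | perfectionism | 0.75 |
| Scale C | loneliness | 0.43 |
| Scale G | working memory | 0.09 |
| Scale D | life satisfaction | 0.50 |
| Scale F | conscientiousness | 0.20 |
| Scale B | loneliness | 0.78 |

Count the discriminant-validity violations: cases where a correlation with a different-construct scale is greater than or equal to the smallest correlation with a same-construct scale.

2

Convergent (same construct = loneliness): Scale A, Scale C, Scale B.
Smallest convergent = 0.41. Discriminant values: 0.75, 0.09, 0.50, 0.20; count ≥ 0.41 → 2.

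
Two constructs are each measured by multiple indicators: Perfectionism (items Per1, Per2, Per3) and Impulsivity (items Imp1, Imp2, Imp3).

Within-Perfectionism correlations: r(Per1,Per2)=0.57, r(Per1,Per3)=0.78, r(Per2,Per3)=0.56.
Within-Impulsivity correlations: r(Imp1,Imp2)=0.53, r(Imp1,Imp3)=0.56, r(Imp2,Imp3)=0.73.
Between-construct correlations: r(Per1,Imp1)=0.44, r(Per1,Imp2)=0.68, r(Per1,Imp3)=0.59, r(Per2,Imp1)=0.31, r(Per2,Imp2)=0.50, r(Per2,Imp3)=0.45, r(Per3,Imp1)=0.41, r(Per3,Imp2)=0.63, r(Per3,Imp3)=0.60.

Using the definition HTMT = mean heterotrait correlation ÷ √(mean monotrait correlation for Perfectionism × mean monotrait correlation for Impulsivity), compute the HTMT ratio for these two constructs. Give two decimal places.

Between-construct mean = 4.61/9 = 0.5122.
Mean within-Per = 1.91/3 = 0.6367; mean within-Imp = 1.82/3 = 0.6067.
Geometric mean = √(0.6367 × 0.6067) = 0.6215.
HTMT = 0.5122 / 0.6215 = 0.82.

0.82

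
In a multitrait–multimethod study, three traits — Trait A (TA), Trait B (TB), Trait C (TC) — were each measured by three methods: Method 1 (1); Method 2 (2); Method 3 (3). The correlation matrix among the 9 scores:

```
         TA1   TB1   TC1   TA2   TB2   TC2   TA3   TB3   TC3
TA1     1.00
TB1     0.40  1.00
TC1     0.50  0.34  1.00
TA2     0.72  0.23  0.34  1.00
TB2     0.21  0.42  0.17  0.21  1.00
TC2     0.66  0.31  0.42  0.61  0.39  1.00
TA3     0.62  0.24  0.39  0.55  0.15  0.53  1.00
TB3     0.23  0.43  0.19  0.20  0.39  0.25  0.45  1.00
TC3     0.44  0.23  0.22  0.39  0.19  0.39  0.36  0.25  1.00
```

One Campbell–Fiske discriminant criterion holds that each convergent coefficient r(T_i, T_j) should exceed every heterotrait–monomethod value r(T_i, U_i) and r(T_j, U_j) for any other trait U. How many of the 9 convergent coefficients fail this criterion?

Convergent coefficients and their comparison sets:
TA (methods 1·2): 0.72 vs {0.40, 0.21, 0.50, 0.61} → pass.
TA (methods 1·3): 0.62 vs {0.40, 0.45, 0.50, 0.36} → pass.
TA (methods 2·3): 0.55 vs {0.21, 0.45, 0.61, 0.36} → fail.
TB (methods 1·2): 0.42 vs {0.40, 0.21, 0.34, 0.39} → pass.
TB (methods 1·3): 0.43 vs {0.40, 0.45, 0.34, 0.25} → fail.
TB (methods 2·3): 0.39 vs {0.21, 0.45, 0.39, 0.25} → fail.
TC (methods 1·2): 0.42 vs {0.50, 0.61, 0.34, 0.39} → fail.
TC (methods 1·3): 0.22 vs {0.50, 0.36, 0.34, 0.25} → fail.
TC (methods 2·3): 0.39 vs {0.61, 0.36, 0.39, 0.25} → fail.
6 of 9 fail.

6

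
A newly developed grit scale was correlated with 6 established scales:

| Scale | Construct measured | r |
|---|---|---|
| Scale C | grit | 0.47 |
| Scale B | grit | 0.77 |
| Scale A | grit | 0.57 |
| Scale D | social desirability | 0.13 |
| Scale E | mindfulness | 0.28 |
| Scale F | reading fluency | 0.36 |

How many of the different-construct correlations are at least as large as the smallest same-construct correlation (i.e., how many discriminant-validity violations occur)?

0

Convergent (same construct = grit): Scale C, Scale B, Scale A.
Smallest convergent = 0.47. Discriminant values: 0.13, 0.28, 0.36; count ≥ 0.47 → 0.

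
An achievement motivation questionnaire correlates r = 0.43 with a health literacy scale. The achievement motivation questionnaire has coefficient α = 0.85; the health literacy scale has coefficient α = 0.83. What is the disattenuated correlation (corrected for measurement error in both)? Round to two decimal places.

r_true = r_obs / √(r_xx · r_yy) = 0.43 / √(0.85 × 0.83) = 0.43 / √0.7055 = 0.43 / 0.8399 ≈ 0.51.

0.51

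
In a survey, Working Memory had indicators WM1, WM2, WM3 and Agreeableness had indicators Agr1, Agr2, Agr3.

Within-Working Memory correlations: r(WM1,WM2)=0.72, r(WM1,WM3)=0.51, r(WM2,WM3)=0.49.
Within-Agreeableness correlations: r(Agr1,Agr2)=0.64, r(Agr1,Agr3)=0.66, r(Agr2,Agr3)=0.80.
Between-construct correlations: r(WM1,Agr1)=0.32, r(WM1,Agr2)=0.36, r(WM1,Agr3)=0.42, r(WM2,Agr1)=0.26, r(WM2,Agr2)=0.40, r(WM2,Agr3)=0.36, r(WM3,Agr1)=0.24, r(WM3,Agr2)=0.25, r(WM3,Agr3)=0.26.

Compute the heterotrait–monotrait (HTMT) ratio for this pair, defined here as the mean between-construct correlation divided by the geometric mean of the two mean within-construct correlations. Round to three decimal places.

0.503

Between-construct mean = 2.87/9 = 0.3189.
Mean within-WM = 1.72/3 = 0.5733; mean within-Agr = 2.10/3 = 0.7000.
Geometric mean = √(0.5733 × 0.7000) = 0.6335.
HTMT = 0.3189 / 0.6335 = 0.503.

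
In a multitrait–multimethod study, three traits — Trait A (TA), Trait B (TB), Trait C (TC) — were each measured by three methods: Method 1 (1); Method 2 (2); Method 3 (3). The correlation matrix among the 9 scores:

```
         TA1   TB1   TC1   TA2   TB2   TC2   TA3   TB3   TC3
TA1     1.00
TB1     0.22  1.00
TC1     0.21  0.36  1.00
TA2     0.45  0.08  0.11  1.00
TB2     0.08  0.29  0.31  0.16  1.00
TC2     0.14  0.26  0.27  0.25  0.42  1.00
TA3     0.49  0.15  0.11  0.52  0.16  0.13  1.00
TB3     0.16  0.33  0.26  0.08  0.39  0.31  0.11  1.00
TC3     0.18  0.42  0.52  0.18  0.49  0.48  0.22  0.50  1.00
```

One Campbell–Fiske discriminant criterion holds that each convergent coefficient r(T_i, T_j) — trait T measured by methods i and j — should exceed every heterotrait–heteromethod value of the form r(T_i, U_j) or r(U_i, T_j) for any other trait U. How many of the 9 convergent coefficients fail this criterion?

5

Convergent coefficients and their comparison sets:
TA (methods 1·2): 0.45 vs {0.08, 0.08, 0.14, 0.11} → pass.
TA (methods 1·3): 0.49 vs {0.16, 0.15, 0.18, 0.11} → pass.
TA (methods 2·3): 0.52 vs {0.08, 0.16, 0.18, 0.13} → pass.
TB (methods 1·2): 0.29 vs {0.08, 0.08, 0.26, 0.31} → fail.
TB (methods 1·3): 0.33 vs {0.15, 0.16, 0.42, 0.26} → fail.
TB (methods 2·3): 0.39 vs {0.16, 0.08, 0.49, 0.31} → fail.
TC (methods 1·2): 0.27 vs {0.11, 0.14, 0.31, 0.26} → fail.
TC (methods 1·3): 0.52 vs {0.11, 0.18, 0.26, 0.42} → pass.
TC (methods 2·3): 0.48 vs {0.13, 0.18, 0.31, 0.49} → fail.
5 of 9 fail.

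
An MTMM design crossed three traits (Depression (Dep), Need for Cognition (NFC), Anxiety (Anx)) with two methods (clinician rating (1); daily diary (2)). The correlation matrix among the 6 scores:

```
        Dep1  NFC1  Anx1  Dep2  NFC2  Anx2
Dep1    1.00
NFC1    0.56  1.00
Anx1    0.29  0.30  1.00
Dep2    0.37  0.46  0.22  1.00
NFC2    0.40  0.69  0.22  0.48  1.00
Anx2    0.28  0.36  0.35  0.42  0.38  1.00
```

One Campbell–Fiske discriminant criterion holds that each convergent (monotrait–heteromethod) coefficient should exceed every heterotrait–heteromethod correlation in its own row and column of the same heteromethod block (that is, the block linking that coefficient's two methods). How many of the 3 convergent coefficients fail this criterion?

2

Convergent coefficients and their comparison sets:
Dep (methods 1·2): 0.37 vs {0.40, 0.46, 0.28, 0.22} → fail.
NFC (methods 1·2): 0.69 vs {0.46, 0.40, 0.36, 0.22} → pass.
Anx (methods 1·2): 0.35 vs {0.22, 0.28, 0.22, 0.36} → fail.
2 of 3 fail.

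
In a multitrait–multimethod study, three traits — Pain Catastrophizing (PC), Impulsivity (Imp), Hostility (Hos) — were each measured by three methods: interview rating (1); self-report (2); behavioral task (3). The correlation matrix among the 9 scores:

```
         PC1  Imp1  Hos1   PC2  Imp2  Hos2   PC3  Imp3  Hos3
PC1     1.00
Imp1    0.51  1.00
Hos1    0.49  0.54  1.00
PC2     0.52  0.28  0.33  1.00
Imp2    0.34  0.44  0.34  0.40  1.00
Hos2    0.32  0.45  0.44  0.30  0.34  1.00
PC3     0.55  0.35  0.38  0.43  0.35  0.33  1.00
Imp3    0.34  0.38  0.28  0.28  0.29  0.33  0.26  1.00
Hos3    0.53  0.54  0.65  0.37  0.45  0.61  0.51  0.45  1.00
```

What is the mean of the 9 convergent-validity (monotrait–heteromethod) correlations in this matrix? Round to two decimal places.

0.48

Convergent values: 0.52, 0.55, 0.43, 0.44, 0.38, 0.29, 0.44, 0.65, 0.61; mean = 4.31/9 = 0.48.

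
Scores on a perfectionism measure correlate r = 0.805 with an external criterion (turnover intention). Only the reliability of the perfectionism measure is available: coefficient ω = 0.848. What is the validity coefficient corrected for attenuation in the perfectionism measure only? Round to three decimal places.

0.874

Single correction: r_c = r_obs / √r_xx = 0.805 / √0.848 = 0.805 / 0.9209 ≈ 0.874.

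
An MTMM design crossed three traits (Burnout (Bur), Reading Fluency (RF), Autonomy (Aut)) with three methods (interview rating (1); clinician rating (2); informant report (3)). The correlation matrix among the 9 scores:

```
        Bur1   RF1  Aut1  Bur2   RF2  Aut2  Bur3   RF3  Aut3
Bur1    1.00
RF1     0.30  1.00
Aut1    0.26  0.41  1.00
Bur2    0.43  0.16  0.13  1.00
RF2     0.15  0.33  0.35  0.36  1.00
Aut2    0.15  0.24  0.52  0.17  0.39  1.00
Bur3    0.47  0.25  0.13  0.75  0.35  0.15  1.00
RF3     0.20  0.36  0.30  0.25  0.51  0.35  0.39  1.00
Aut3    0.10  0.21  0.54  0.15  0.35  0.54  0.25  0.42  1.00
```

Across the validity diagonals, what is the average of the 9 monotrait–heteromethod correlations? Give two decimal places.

0.49

Convergent values: 0.43, 0.47, 0.75, 0.33, 0.36, 0.51, 0.52, 0.54, 0.54; mean = 4.45/9 = 0.49.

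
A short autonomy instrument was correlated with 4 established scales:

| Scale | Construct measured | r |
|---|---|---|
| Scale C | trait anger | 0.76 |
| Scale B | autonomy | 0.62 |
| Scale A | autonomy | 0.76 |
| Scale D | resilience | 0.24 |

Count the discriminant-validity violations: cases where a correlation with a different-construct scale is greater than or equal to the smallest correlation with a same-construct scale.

1

Convergent (same construct = autonomy): Scale B, Scale A.
Smallest convergent = 0.62. Discriminant values: 0.76, 0.24; count ≥ 0.62 → 1.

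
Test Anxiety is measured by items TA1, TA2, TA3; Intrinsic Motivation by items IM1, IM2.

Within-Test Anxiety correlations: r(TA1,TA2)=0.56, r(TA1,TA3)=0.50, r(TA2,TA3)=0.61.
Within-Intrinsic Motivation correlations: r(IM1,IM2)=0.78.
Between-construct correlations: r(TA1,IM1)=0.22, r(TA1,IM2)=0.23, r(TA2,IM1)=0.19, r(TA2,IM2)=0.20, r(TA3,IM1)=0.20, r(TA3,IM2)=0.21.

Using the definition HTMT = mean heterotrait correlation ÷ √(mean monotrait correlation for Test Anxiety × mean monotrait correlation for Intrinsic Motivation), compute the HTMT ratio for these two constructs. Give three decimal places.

0.316

Mean between = 1.25/6 = 0.2083.
Mean within-TA = 1.67/3 = 0.5567; mean within-IM = 0.78/1 = 0.7800.
Geometric mean = √(0.5567 × 0.7800) = 0.6590.
HTMT = 0.2083 / 0.6590 = 0.316.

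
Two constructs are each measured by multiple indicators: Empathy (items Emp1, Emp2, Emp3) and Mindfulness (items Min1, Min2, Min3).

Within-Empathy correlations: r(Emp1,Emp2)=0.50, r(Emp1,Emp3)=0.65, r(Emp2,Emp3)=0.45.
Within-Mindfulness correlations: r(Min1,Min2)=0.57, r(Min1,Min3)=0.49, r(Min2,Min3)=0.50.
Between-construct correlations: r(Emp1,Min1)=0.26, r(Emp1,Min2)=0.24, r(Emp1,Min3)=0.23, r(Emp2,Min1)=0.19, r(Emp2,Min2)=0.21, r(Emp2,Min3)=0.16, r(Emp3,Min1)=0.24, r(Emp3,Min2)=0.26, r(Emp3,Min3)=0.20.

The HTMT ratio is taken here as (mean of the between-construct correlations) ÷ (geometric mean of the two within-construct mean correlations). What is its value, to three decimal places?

Mean between = 1.99/9 = 0.2211.
Mean within-Emp = 1.60/3 = 0.5333; mean within-Min = 1.56/3 = 0.5200.
Geometric mean = √(0.5333 × 0.5200) = 0.5266.
HTMT = 0.2211 / 0.5266 = 0.420.

0.420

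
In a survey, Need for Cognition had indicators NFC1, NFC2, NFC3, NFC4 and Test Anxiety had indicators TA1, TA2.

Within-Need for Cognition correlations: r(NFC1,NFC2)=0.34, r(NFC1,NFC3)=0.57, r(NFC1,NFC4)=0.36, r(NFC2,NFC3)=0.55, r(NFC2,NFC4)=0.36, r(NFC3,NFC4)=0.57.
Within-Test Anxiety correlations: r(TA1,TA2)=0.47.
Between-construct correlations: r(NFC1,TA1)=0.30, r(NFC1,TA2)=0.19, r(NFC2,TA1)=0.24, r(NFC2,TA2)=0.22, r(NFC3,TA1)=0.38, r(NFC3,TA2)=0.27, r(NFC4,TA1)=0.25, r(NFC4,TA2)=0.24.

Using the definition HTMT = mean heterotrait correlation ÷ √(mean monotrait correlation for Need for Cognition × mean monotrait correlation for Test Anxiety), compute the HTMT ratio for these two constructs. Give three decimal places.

Mean heterotrait r = 2.09/8 = 0.2613.
Mean within-NFC = 2.75/6 = 0.4583; mean within-TA = 0.47/1 = 0.4700.
Geometric mean = √(0.4583 × 0.4700) = 0.4641.
HTMT = 0.2613 / 0.4641 = 0.563.

0.563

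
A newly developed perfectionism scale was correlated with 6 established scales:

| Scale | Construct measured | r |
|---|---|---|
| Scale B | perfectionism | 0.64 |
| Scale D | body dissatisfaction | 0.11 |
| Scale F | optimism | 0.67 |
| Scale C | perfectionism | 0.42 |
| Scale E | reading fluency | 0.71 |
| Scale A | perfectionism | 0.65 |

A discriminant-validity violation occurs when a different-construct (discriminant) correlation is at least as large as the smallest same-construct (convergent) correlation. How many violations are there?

2

Convergent (same construct = perfectionism): Scale B, Scale C, Scale A.
Smallest convergent = 0.42. Discriminant values: 0.11, 0.67, 0.71; count ≥ 0.42 → 2.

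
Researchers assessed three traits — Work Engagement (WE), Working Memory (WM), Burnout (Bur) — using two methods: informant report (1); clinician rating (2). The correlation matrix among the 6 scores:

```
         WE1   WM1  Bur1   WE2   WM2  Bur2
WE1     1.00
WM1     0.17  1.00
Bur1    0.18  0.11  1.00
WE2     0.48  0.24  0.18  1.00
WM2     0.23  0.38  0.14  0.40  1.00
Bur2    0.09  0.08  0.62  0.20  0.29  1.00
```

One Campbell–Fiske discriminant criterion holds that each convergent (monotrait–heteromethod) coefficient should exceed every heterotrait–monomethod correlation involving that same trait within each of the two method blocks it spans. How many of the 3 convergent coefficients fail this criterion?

Checking each validity diagonal entry against its comparison values:
WE (methods 1·2): 0.48 vs {0.17, 0.40, 0.18, 0.20} → pass.
WM (methods 1·2): 0.38 vs {0.17, 0.40, 0.11, 0.29} → fail.
Bur (methods 1·2): 0.62 vs {0.18, 0.20, 0.11, 0.29} → pass.
1 of 3 fail.

1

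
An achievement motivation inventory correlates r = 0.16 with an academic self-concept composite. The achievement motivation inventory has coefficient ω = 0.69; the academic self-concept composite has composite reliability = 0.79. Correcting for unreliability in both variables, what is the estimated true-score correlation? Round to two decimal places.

r_true = r_obs / √(r_xx · r_yy) = 0.16 / √(0.69 × 0.79) = 0.16 / √0.5451 = 0.16 / 0.7383 ≈ 0.22.

0.22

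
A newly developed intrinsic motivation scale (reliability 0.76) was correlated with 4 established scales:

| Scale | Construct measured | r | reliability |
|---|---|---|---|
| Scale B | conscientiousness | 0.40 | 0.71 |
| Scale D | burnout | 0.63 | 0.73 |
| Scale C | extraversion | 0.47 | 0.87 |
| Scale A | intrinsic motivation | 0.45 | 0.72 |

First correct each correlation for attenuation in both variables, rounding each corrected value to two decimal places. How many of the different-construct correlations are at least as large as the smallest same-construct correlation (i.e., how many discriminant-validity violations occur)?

Disattenuated r (r / √(r_scale · r_new)):
  Scale B (disc): 0.40 / √(0.71·0.76) = 0.54
  Scale D (disc): 0.63 / √(0.73·0.76) = 0.85
  Scale C (disc): 0.47 / √(0.87·0.76) = 0.58
  Scale A (conv): 0.45 / √(0.72·0.76) = 0.61
Smallest convergent = 0.61. Discriminant values: 0.54, 0.85, 0.58; count ≥ 0.61 → 1.

1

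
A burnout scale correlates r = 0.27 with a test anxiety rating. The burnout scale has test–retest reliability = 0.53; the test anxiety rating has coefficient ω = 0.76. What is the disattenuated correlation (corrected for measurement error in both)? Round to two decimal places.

0.43

r_true = r_obs / √(r_xx · r_yy) = 0.27 / √(0.53 × 0.76) = 0.27 / √0.4028 = 0.27 / 0.6347 ≈ 0.43.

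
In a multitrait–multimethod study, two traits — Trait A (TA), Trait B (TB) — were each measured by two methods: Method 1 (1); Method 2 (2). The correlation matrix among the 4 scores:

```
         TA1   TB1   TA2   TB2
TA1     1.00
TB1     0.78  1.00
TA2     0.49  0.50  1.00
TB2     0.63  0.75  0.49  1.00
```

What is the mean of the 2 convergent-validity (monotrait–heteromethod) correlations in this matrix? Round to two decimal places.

Convergent values: 0.49, 0.75; mean = 1.24/2 = 0.62.

0.62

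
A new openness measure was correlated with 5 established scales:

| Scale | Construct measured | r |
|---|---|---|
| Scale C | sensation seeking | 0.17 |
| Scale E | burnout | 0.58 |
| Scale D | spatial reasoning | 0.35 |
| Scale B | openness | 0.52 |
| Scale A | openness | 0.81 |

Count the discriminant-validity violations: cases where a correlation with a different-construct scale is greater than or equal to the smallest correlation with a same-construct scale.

Convergent (same construct = openness): Scale B, Scale A.
Smallest convergent = 0.52. Discriminant values: 0.17, 0.58, 0.35; count ≥ 0.52 → 1.

1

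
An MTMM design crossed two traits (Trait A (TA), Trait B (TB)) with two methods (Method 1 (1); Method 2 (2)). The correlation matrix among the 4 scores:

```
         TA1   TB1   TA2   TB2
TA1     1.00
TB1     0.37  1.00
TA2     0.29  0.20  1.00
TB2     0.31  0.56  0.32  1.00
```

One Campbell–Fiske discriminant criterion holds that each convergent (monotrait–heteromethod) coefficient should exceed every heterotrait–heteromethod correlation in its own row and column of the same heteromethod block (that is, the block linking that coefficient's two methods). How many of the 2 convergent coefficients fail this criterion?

1

Each convergent coefficient versus the relevant comparison correlations:
TA (methods 1·2): 0.29 vs {0.31, 0.20} → fail.
TB (methods 1·2): 0.56 vs {0.20, 0.31} → pass.
1 of 2 fail.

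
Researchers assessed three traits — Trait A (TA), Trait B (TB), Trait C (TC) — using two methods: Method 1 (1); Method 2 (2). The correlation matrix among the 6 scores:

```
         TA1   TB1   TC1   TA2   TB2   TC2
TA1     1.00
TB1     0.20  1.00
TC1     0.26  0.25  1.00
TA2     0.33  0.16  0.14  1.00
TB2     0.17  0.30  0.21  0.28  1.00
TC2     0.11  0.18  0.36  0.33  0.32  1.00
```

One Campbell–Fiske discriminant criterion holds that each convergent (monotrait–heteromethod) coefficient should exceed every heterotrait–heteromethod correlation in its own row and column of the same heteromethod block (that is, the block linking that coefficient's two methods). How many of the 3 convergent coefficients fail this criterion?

0

Convergent coefficients and their comparison sets:
TA (methods 1·2): 0.33 vs {0.17, 0.16, 0.11, 0.14} → pass.
TB (methods 1·2): 0.30 vs {0.16, 0.17, 0.18, 0.21} → pass.
TC (methods 1·2): 0.36 vs {0.14, 0.11, 0.21, 0.18} → pass.
0 of 3 fail.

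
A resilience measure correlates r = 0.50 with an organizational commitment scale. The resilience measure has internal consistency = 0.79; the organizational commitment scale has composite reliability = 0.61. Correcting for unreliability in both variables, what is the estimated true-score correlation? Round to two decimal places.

r_true = r_obs / √(r_xx · r_yy) = 0.50 / √(0.79 × 0.61) = 0.50 / √0.4819 = 0.50 / 0.6942 ≈ 0.72.

0.72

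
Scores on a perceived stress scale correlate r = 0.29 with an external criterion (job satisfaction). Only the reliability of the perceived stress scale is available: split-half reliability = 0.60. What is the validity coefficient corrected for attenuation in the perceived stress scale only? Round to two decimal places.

0.37

Single correction: r_c = r_obs / √r_xx = 0.29 / √0.60 = 0.29 / 0.7746 ≈ 0.37.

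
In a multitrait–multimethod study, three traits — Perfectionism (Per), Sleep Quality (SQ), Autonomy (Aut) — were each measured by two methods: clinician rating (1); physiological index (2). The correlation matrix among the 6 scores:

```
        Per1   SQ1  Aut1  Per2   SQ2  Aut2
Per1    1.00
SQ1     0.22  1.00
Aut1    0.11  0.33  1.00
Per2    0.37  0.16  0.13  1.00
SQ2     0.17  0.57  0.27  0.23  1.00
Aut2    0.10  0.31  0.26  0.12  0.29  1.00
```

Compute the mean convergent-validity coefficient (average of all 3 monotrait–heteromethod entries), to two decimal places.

Convergent values: 0.37, 0.57, 0.26; mean = 1.20/3 = 0.40.

0.40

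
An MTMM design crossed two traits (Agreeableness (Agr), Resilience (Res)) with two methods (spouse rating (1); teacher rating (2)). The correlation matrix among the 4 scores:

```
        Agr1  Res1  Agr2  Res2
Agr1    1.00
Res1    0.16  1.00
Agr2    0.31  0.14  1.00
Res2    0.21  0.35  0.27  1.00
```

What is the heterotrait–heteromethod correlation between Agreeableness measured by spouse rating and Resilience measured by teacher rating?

Different traits and methods: r(Agr1, Res2) = 0.21.

0.21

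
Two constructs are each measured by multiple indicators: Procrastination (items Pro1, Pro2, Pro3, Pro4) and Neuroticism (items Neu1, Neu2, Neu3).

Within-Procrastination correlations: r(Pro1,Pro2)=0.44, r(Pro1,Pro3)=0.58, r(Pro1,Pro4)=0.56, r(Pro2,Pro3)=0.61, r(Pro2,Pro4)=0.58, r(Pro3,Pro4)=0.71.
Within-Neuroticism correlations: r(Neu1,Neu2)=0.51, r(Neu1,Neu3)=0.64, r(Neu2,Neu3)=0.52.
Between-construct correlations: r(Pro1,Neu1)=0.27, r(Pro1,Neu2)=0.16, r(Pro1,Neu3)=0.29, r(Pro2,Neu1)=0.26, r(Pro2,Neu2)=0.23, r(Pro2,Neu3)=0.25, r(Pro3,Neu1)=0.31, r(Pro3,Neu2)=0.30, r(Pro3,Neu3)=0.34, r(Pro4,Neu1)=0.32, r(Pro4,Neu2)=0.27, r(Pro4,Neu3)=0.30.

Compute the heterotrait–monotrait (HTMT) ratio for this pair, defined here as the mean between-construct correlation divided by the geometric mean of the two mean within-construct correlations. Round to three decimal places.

Mean heterotrait r = 3.30/12 = 0.2750.
Mean within-Pro = 3.48/6 = 0.5800; mean within-Neu = 1.67/3 = 0.5567.
Geometric mean = √(0.5800 × 0.5567) = 0.5682.
HTMT = 0.2750 / 0.5682 = 0.484.

0.484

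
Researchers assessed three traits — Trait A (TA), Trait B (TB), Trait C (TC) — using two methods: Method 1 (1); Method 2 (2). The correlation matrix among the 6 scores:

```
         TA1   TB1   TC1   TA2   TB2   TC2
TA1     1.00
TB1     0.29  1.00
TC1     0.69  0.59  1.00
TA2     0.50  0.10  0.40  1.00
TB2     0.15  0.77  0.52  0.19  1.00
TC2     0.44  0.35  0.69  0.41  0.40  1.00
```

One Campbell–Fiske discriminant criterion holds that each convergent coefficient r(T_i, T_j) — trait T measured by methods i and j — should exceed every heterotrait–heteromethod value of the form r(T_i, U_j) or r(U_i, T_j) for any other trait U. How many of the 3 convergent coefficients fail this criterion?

Each convergent coefficient versus the relevant comparison correlations:
TA (methods 1·2): 0.50 vs {0.15, 0.10, 0.44, 0.40} → pass.
TB (methods 1·2): 0.77 vs {0.10, 0.15, 0.35, 0.52} → pass.
TC (methods 1·2): 0.69 vs {0.40, 0.44, 0.52, 0.35} → pass.
0 of 3 fail.

0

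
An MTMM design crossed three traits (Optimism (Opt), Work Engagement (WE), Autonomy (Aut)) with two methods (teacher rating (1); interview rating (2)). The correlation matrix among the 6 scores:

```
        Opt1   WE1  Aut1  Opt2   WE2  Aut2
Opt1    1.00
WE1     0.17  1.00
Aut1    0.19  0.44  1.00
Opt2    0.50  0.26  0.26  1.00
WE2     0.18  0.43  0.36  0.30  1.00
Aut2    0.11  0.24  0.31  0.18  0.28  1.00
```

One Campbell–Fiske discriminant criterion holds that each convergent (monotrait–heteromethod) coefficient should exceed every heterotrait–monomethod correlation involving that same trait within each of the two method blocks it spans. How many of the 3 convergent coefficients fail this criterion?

Checking each validity diagonal entry against its comparison values:
Opt (methods 1·2): 0.50 vs {0.17, 0.30, 0.19, 0.18} → pass.
WE (methods 1·2): 0.43 vs {0.17, 0.30, 0.44, 0.28} → fail.
Aut (methods 1·2): 0.31 vs {0.19, 0.18, 0.44, 0.28} → fail.
2 of 3 fail.

2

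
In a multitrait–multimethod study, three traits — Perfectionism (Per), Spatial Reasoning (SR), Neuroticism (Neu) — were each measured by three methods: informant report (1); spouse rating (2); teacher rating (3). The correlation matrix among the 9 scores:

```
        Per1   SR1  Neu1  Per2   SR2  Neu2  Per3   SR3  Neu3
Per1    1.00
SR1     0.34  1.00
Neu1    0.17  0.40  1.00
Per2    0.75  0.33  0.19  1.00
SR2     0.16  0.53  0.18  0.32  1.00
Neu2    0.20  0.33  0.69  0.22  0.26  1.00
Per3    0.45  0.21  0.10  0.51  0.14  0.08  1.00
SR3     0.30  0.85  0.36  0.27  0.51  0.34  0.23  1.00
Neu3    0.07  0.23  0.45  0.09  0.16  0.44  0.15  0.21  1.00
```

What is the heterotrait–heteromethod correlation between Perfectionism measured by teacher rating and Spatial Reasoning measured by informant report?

Different traits and methods: r(Per3, SR1) = 0.21.

0.21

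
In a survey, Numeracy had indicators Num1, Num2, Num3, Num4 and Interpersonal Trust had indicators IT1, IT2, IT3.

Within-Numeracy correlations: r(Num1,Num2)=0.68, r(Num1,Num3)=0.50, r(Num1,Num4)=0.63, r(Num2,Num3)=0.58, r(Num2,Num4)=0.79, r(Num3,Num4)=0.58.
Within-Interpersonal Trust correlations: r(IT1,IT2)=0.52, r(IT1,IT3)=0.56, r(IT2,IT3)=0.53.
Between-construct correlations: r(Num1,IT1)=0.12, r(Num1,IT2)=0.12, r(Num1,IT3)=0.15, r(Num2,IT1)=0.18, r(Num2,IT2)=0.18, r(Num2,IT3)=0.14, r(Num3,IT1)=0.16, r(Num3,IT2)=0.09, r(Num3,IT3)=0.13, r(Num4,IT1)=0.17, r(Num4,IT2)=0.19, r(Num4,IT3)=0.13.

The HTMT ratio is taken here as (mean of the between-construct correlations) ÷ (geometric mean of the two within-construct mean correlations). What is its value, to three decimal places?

Mean between = 1.76/12 = 0.1467.
Mean within-Num = 3.76/6 = 0.6267; mean within-IT = 1.61/3 = 0.5367.
Geometric mean = √(0.6267 × 0.5367) = 0.5800.
HTMT = 0.1467 / 0.5800 = 0.253.

0.253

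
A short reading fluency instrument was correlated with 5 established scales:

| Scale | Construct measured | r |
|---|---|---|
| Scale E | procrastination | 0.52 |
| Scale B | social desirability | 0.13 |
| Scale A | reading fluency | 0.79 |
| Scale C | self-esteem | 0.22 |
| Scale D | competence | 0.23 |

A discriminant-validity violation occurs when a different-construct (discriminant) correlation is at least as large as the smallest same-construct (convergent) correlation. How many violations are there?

0

Convergent (same construct = reading fluency): Scale A.
Smallest convergent = 0.79. Discriminant values: 0.52, 0.13, 0.22, 0.23; count ≥ 0.79 → 0.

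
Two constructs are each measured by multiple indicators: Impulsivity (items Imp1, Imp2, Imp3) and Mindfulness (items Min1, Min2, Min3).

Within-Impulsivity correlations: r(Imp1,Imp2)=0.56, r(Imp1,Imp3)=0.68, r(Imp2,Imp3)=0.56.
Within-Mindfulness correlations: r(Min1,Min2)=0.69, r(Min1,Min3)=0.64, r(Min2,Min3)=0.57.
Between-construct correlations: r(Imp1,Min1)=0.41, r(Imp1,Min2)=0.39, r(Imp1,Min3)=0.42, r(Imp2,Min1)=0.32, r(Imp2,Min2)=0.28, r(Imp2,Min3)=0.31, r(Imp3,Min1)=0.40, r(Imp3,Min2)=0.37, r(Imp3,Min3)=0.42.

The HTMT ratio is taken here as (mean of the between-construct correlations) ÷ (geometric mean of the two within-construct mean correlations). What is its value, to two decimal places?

0.60

Between-construct mean = 3.32/9 = 0.3689.
Mean within-Imp = 1.80/3 = 0.6000; mean within-Min = 1.90/3 = 0.6333.
Geometric mean = √(0.6000 × 0.6333) = 0.6164.
HTMT = 0.3689 / 0.6164 = 0.60.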